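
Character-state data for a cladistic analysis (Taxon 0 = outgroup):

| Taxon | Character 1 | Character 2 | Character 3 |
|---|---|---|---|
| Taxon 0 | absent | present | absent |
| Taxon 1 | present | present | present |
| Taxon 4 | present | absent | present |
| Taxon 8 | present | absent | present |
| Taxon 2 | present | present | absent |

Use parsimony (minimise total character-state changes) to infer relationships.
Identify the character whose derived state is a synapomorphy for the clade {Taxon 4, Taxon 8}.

Character polarity is set by the outgroup: the derived state is whichever differs from the outgroup's state, so for Character 2 the derived state is 'absent', and for the remaining characters it is 'present'.
All ingroup taxa share the derived state 'present' for Character 1; it defines the ingroup but does not resolve relationships within it.
Character 2 (derived state 'absent') is shared by Taxon 4 and Taxon 8 — a synapomorphy uniting that clade.
Character 3: derived state 'present' in Taxon 1, Taxon 4, and Taxon 8 only — synapomorphy for {Taxon 1, Taxon 4, Taxon 8}.
Most parsimonious ingroup topology: ((Taxon 1,(Taxon 4,Taxon 8)),Taxon 2).
The clade {Taxon 4, Taxon 8} is supported by Character 2: its derived state 'absent' occurs in exactly those taxa and in no other taxon (including the outgroup).

Character 2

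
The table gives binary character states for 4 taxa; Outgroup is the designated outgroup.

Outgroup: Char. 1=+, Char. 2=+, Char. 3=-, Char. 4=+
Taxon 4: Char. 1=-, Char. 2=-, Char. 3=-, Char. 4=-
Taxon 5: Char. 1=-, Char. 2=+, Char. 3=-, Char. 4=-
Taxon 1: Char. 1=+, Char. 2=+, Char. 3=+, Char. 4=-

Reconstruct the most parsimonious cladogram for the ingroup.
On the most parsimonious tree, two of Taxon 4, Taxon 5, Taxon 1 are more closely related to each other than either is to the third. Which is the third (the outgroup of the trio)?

Taxon 1

Character polarity is set by the outgroup: the derived state is whichever differs from the outgroup's state, so for Char. 1, Char. 2, Char. 4 the derived state is '-', and for the remaining characters it is '+'.
Char. 1 (derived state '-') is shared by Taxon 4 and Taxon 5 — a synapomorphy uniting that clade.
Char. 2 (derived state '-') is unique to Taxon 4 (autapomorphy; uninformative for grouping).
Char. 3: derived state '+' in Taxon 1 only — an autapomorphy, so it tells us nothing about relationships among taxa.
Char. 4 (derived state '-') is shared by all ingroup taxa — unites the whole ingroup.
Most parsimonious ingroup topology: ((Taxon 5,Taxon 4),Taxon 1).
Taxon 4 and Taxon 5 share a more recent common ancestor with each other than either does with Taxon 1, so Taxon 1 is the least closely related of the three.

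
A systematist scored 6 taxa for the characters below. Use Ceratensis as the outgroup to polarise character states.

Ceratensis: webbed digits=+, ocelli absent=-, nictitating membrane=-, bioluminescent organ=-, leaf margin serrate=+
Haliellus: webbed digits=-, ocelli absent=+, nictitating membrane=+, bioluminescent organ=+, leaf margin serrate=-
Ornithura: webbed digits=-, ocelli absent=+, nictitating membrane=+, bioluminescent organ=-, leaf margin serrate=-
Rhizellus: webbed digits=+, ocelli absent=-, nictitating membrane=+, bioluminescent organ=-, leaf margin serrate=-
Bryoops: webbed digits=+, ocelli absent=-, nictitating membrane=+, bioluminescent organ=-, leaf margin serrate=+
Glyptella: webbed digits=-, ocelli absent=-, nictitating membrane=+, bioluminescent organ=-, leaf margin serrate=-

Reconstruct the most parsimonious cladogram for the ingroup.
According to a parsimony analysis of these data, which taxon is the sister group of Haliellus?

Character polarity is set by the outgroup: the derived state is whichever differs from the outgroup's state, so for webbed digits, leaf margin serrate the derived state is '-', and for the remaining characters it is '+'.
webbed digits (derived state '-') is shared by Glyptella, Haliellus, and Ornithura — a synapomorphy uniting that clade.
Only Haliellus and Ornithura show the derived state '+' for ocelli absent, supporting them as a clade.
All ingroup taxa share the derived state '+' for nictitating membrane; it defines the ingroup but does not resolve relationships within it.
bioluminescent organ (derived state '+') is unique to Haliellus (autapomorphy; uninformative for grouping).
leaf margin serrate (derived state '-') is shared by Glyptella, Haliellus, Ornithura, and Rhizellus — a synapomorphy uniting that clade.
Most parsimonious ingroup topology: ((((Haliellus,Ornithura),Glyptella),Rhizellus),Bryoops).
Haliellus and Ornithura form a cherry on this tree, so they are sister taxa.

Ornithura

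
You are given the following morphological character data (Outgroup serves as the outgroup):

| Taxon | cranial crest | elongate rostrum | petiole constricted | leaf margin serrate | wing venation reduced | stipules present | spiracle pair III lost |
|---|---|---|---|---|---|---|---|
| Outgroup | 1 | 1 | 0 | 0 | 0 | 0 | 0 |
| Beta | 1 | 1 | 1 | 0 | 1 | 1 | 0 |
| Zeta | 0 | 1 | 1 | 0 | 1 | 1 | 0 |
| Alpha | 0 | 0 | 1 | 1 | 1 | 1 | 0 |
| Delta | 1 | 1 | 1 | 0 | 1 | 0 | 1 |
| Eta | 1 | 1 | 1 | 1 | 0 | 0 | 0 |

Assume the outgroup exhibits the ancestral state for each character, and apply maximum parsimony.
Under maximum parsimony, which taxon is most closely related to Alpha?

Character polarity is set by the outgroup: the derived state is whichever differs from the outgroup's state, so for cranial crest, elongate rostrum the derived state is '0', and for the remaining characters it is '1'.
Only Alpha and Zeta show the derived state '0' for cranial crest, supporting them as a clade.
elongate rostrum (derived state '0') is unique to Alpha (autapomorphy; uninformative for grouping).
petiole constricted (derived state '1') is shared by all ingroup taxa — unites the whole ingroup.
leaf margin serrate groups Alpha and Eta, which is incompatible with the clades supported by the remaining characters; treating it as convergent (homoplasy) costs fewer steps than any alternative tree.
Only Alpha, Beta, Delta, and Zeta show the derived state '1' for wing venation reduced, supporting them as a clade.
Only Alpha, Beta, and Zeta show the derived state '1' for stipules present, supporting them as a clade.
spiracle pair III lost (derived state '1') is unique to Delta (autapomorphy; uninformative for grouping).
Most parsimonious ingroup topology: (((Beta,(Zeta,Alpha)),Delta),Eta).
Alpha and Zeta form a cherry on this tree, so they are sister taxa.

Zeta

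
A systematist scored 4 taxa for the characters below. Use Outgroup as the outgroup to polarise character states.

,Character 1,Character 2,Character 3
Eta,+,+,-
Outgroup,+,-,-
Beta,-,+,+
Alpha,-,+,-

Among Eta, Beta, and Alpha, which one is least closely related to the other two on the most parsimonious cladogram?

Eta

Character polarity is set by the outgroup: the derived state is whichever differs from the outgroup's state, so for Character 1 the derived state is '-', and for the remaining characters it is '+'.
Character 1 (derived state '-') is shared by Alpha and Beta — a synapomorphy uniting that clade.
Character 2 (derived state '+') is shared by all ingroup taxa — unites the whole ingroup.
Character 3: derived state '+' in Beta only — an autapomorphy, so it tells us nothing about relationships among taxa.
Most parsimonious ingroup topology: (Eta,(Alpha,Beta)).
Alpha and Beta share a more recent common ancestor with each other than either does with Eta, so Eta is the least closely related of the three.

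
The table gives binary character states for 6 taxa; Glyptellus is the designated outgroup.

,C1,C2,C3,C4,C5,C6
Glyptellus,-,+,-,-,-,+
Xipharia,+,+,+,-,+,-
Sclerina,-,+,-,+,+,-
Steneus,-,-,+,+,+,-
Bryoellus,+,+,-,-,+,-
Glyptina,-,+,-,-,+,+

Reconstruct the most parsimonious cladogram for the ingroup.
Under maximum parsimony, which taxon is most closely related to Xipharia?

Bryoellus

Character polarity is set by the outgroup: the derived state is whichever differs from the outgroup's state, so for C2, C6 the derived state is '-', and for the remaining characters it is '+'.
C1 (derived state '+') is shared by Bryoellus and Xipharia — a synapomorphy uniting that clade.
C2 (derived state '-') is unique to Steneus (autapomorphy; uninformative for grouping).
C3 groups Steneus and Xipharia, which is incompatible with the clades supported by the remaining characters; treating it as convergent (homoplasy) costs fewer steps than any alternative tree.
C4 (derived state '+') is shared by Sclerina and Steneus — a synapomorphy uniting that clade.
All ingroup taxa share the derived state '+' for C5; it defines the ingroup but does not resolve relationships within it.
C6 (derived state '-') is shared by Bryoellus, Sclerina, Steneus, and Xipharia — a synapomorphy uniting that clade.
Most parsimonious ingroup topology: (((Xipharia,Bryoellus),(Sclerina,Steneus)),Glyptina).
Xipharia and Bryoellus form a cherry on this tree, so they are sister taxa.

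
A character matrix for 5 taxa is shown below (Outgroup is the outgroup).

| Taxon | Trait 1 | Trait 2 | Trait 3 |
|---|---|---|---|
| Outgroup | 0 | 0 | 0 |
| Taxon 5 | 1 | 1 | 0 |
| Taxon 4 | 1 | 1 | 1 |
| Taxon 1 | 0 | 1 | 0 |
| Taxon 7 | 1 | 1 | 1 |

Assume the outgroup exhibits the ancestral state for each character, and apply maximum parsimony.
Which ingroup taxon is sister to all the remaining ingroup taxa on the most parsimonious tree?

Taxon 1

The outgroup has state '0' for every character, so '1' is the derived state throughout.
Only Taxon 4, Taxon 5, and Taxon 7 show the derived state '1' for Trait 1, supporting them as a clade.
Trait 2 (derived state '1') is shared by all ingroup taxa — unites the whole ingroup.
Only Taxon 4 and Taxon 7 show the derived state '1' for Trait 3, supporting them as a clade.
Most parsimonious ingroup topology: ((Taxon 5,(Taxon 4,Taxon 7)),Taxon 1).
Taxon 1 is sister to the clade containing all other ingroup taxa, so it is the earliest-diverging (most basal) ingroup lineage.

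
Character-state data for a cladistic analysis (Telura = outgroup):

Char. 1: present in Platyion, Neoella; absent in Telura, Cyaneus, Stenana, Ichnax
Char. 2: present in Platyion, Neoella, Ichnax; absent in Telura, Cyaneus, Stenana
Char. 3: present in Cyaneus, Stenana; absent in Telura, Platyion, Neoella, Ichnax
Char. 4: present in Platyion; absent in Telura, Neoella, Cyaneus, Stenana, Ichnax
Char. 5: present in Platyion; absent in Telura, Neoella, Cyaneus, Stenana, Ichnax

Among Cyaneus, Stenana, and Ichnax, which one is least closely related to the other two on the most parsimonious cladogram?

The outgroup has state 'absent' for every character, so 'present' is the derived state throughout.
Char. 1: derived state 'present' in Neoella and Platyion only — synapomorphy for {Neoella, Platyion}.
Char. 2: derived state 'present' in Ichnax, Neoella, and Platyion only — synapomorphy for {Ichnax, Neoella, Platyion}.
Char. 3: derived state 'present' in Cyaneus and Stenana only — synapomorphy for {Cyaneus, Stenana}.
Char. 4 (derived state 'present') is unique to Platyion (autapomorphy; uninformative for grouping).
Char. 5: derived state 'present' in Platyion only — an autapomorphy, so it tells us nothing about relationships among taxa.
Most parsimonious ingroup topology: (((Platyion,Neoella),Ichnax),(Cyaneus,Stenana)).
Stenana and Cyaneus share a more recent common ancestor with each other than either does with Ichnax, so Ichnax is the least closely related of the three.

Ichnax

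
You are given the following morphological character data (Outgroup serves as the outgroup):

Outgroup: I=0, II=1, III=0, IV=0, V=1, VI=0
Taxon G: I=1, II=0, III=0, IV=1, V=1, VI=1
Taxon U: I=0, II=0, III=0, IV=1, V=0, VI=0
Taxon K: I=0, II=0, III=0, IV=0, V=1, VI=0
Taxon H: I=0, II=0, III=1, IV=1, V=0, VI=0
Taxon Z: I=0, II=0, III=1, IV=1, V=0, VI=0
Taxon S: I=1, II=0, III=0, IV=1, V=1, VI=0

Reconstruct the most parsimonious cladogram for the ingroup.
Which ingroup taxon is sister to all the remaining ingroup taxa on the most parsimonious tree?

Character polarity is set by the outgroup: the derived state is whichever differs from the outgroup's state, so for II, V the derived state is '0', and for the remaining characters it is '1'.
I: derived state '1' in Taxon G and Taxon S only — synapomorphy for {Taxon G, Taxon S}.
All ingroup taxa share the derived state '0' for II; it defines the ingroup but does not resolve relationships within it.
Only Taxon H and Taxon Z show the derived state '1' for III, supporting them as a clade.
IV: derived state '1' in Taxon G, Taxon H, Taxon S, Taxon U, and Taxon Z only — synapomorphy for {Taxon G, Taxon H, Taxon S, Taxon U, Taxon Z}.
V: derived state '0' in Taxon H, Taxon U, and Taxon Z only — synapomorphy for {Taxon H, Taxon U, Taxon Z}.
VI: derived state '1' in Taxon G only — an autapomorphy, so it tells us nothing about relationships among taxa.
Most parsimonious ingroup topology: (((Taxon G,Taxon S),(Taxon U,(Taxon H,Taxon Z))),Taxon K).
Taxon K is sister to the clade containing all other ingroup taxa, so it is the earliest-diverging (most basal) ingroup lineage.

Taxon K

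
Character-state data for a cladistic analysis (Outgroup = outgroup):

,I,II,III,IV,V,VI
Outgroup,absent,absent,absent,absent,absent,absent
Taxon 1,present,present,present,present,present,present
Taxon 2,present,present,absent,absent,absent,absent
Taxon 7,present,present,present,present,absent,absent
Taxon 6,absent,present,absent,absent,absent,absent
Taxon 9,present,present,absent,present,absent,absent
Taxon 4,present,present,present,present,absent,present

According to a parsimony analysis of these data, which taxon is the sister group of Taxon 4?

Taxon 1

The outgroup has state 'absent' for every character, so 'present' is the derived state throughout.
Only Taxon 1, Taxon 2, Taxon 4, Taxon 7, and Taxon 9 show the derived state 'present' for I, supporting them as a clade.
II (derived state 'present') is shared by all ingroup taxa — unites the whole ingroup.
III: derived state 'present' in Taxon 1, Taxon 4, and Taxon 7 only — synapomorphy for {Taxon 1, Taxon 4, Taxon 7}.
IV: derived state 'present' in Taxon 1, Taxon 4, Taxon 7, and Taxon 9 only — synapomorphy for {Taxon 1, Taxon 4, Taxon 7, Taxon 9}.
V: derived state 'present' in Taxon 1 only — an autapomorphy, so it tells us nothing about relationships among taxa.
VI: derived state 'present' in Taxon 1 and Taxon 4 only — synapomorphy for {Taxon 1, Taxon 4}.
Most parsimonious ingroup topology: (((((Taxon 1,Taxon 4),Taxon 7),Taxon 9),Taxon 2),Taxon 6).
Taxon 4 and Taxon 1 form a cherry on this tree, so they are sister taxa.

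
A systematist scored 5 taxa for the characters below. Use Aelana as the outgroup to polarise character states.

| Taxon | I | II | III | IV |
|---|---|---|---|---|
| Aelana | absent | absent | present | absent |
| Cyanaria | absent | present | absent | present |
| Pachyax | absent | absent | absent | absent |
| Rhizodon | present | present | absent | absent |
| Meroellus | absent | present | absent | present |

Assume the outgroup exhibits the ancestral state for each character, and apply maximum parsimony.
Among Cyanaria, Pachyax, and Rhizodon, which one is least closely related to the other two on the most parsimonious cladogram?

Pachyax

Character polarity is set by the outgroup: the derived state is whichever differs from the outgroup's state, so for III the derived state is 'absent', and for the remaining characters it is 'present'.
I (derived state 'present') is unique to Rhizodon (autapomorphy; uninformative for grouping).
II: derived state 'present' in Cyanaria, Meroellus, and Rhizodon only — synapomorphy for {Cyanaria, Meroellus, Rhizodon}.
III (derived state 'absent') is shared by all ingroup taxa — unites the whole ingroup.
Only Cyanaria and Meroellus show the derived state 'present' for IV, supporting them as a clade.
Most parsimonious ingroup topology: (((Cyanaria,Meroellus),Rhizodon),Pachyax).
Cyanaria and Rhizodon share a more recent common ancestor with each other than either does with Pachyax, so Pachyax is the least closely related of the three.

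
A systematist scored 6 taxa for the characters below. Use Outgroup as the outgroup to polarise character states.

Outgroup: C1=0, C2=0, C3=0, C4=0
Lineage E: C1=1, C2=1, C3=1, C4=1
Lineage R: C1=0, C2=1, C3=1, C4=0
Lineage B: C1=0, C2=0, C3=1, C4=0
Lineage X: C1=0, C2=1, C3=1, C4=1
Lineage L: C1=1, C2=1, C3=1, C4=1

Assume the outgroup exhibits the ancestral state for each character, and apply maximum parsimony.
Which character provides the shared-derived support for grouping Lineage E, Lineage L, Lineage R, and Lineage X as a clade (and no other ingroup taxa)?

The outgroup has state '0' for every character, so '1' is the derived state throughout.
Only Lineage E and Lineage L show the derived state '1' for C1, supporting them as a clade.
Only Lineage E, Lineage L, Lineage R, and Lineage X show the derived state '1' for C2, supporting them as a clade.
C3 (derived state '1') is shared by all ingroup taxa — unites the whole ingroup.
Only Lineage E, Lineage L, and Lineage X show the derived state '1' for C4, supporting them as a clade.
Most parsimonious ingroup topology: ((((Lineage E,Lineage L),Lineage X),Lineage R),Lineage B).
The clade {Lineage E, Lineage L, Lineage R, Lineage X} is supported by C2: its derived state '1' occurs in exactly those taxa and in no other taxon (including the outgroup).

C2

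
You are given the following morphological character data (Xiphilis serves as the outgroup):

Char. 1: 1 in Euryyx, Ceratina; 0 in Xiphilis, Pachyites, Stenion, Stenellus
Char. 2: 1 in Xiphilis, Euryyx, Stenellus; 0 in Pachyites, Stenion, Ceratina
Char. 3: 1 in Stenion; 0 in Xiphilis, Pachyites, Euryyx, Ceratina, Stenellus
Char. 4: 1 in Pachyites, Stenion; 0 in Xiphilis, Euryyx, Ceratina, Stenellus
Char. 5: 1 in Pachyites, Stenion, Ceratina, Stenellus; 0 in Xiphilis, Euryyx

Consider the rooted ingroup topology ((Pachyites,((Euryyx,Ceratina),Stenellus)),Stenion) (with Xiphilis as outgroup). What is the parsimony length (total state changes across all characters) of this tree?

Map each character onto ((Pachyites,((Euryyx,Ceratina),Stenellus)),Stenion) (rooted by Xiphilis) and count the minimum state changes it requires (Fitch parsimony):
Char. 1: 1; Char. 2: 3; Char. 3: 1; Char. 4: 2; Char. 5: 2.
Total tree length = 9.

9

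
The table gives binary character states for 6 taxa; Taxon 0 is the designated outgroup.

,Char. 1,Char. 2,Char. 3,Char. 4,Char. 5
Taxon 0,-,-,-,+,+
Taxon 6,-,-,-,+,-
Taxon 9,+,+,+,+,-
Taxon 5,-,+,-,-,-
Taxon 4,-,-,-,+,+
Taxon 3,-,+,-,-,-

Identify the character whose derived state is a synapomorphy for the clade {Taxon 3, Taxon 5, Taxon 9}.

Character polarity is set by the outgroup: the derived state is whichever differs from the outgroup's state, so for Char. 4, Char. 5 the derived state is '-', and for the remaining characters it is '+'.
Char. 1 (derived state '+') is unique to Taxon 9 (autapomorphy; uninformative for grouping).
Only Taxon 3, Taxon 5, and Taxon 9 show the derived state '+' for Char. 2, supporting them as a clade.
Char. 3 (derived state '+') is unique to Taxon 9 (autapomorphy; uninformative for grouping).
Char. 4: derived state '-' in Taxon 3 and Taxon 5 only — synapomorphy for {Taxon 3, Taxon 5}.
Only Taxon 3, Taxon 5, Taxon 6, and Taxon 9 show the derived state '-' for Char. 5, supporting them as a clade.
Most parsimonious ingroup topology: ((Taxon 6,(Taxon 9,(Taxon 5,Taxon 3))),Taxon 4).
The clade {Taxon 3, Taxon 5, Taxon 9} is supported by Char. 2: its derived state '+' occurs in exactly those taxa and in no other taxon (including the outgroup).

Char. 2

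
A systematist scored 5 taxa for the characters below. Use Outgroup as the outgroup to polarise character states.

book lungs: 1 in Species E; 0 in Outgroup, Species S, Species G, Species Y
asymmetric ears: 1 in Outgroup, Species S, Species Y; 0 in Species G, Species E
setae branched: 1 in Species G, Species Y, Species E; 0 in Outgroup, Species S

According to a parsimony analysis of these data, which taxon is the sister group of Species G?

Character polarity is set by the outgroup: the derived state is whichever differs from the outgroup's state, so for asymmetric ears the derived state is '0', and for the remaining characters it is '1'.
book lungs: derived state '1' in Species E only — an autapomorphy, so it tells us nothing about relationships among taxa.
asymmetric ears: derived state '0' in Species E and Species G only — synapomorphy for {Species E, Species G}.
setae branched: derived state '1' in Species E, Species G, and Species Y only — synapomorphy for {Species E, Species G, Species Y}.
Most parsimonious ingroup topology: (Species S,((Species G,Species E),Species Y)).
Species G and Species E form a cherry on this tree, so they are sister taxa.

Species E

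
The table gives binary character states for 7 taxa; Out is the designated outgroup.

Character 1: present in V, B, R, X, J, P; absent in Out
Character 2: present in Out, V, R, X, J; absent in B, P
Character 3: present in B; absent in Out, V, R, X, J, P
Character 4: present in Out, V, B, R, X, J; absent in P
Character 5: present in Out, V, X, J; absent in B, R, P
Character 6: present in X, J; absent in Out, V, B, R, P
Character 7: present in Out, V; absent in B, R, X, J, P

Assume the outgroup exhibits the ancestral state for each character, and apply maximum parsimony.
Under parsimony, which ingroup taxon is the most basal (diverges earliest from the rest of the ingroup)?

Character polarity is set by the outgroup: the derived state is whichever differs from the outgroup's state, so for Character 2, Character 4, Character 5, Character 7 the derived state is 'absent', and for the remaining characters it is 'present'.
Character 1 (derived state 'present') is shared by all ingroup taxa — unites the whole ingroup.
Character 2: derived state 'absent' in B and P only — synapomorphy for {B, P}.
Character 3 (derived state 'present') is unique to B (autapomorphy; uninformative for grouping).
Character 4 (derived state 'absent') is unique to P (autapomorphy; uninformative for grouping).
Only B, P, and R show the derived state 'absent' for Character 5, supporting them as a clade.
Character 6 (derived state 'present') is shared by J and X — a synapomorphy uniting that clade.
Character 7: derived state 'absent' in B, J, P, R, and X only — synapomorphy for {B, J, P, R, X}.
Most parsimonious ingroup topology: (V,(((B,P),R),(X,J))).
V is sister to the clade containing all other ingroup taxa, so it is the earliest-diverging (most basal) ingroup lineage.

V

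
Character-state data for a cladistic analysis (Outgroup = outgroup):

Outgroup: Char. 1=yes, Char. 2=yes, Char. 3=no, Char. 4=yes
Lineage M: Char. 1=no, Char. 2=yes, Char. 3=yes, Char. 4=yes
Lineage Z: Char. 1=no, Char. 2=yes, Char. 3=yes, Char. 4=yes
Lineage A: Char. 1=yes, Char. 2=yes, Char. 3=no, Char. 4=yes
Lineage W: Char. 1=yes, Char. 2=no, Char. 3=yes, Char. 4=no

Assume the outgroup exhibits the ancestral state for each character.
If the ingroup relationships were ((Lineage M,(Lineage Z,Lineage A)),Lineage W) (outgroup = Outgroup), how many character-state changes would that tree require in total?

Map each character onto ((Lineage M,(Lineage Z,Lineage A)),Lineage W) (rooted by Outgroup) and count the minimum state changes it requires (Fitch parsimony):
Char. 1: 2; Char. 2: 1; Char. 3: 2; Char. 4: 1.
Total tree length = 6.

6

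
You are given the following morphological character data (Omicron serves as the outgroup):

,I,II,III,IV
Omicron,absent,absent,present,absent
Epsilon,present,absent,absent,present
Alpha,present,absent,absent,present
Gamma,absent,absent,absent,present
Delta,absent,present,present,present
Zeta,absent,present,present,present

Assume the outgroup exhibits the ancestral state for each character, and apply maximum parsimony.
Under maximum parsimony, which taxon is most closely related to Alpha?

Character polarity is set by the outgroup: the derived state is whichever differs from the outgroup's state, so for III the derived state is 'absent', and for the remaining characters it is 'present'.
I (derived state 'present') is shared by Alpha and Epsilon — a synapomorphy uniting that clade.
II (derived state 'present') is shared by Delta and Zeta — a synapomorphy uniting that clade.
III: derived state 'absent' in Alpha, Epsilon, and Gamma only — synapomorphy for {Alpha, Epsilon, Gamma}.
All ingroup taxa share the derived state 'present' for IV; it defines the ingroup but does not resolve relationships within it.
Most parsimonious ingroup topology: (((Epsilon,Alpha),Gamma),(Delta,Zeta)).
Alpha and Epsilon form a cherry on this tree, so they are sister taxa.

Epsilon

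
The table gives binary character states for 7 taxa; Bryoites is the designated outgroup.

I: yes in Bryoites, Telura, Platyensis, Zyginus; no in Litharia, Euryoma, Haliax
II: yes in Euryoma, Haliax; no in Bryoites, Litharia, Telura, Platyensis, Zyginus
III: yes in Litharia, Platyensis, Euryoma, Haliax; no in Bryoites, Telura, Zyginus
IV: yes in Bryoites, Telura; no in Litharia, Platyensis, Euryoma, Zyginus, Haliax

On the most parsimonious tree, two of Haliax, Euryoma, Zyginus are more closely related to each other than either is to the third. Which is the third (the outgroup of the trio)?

Zyginus

Character polarity is set by the outgroup: the derived state is whichever differs from the outgroup's state, so for I, IV the derived state is 'no', and for the remaining characters it is 'yes'.
I: derived state 'no' in Euryoma, Haliax, and Litharia only — synapomorphy for {Euryoma, Haliax, Litharia}.
II: derived state 'yes' in Euryoma and Haliax only — synapomorphy for {Euryoma, Haliax}.
III: derived state 'yes' in Euryoma, Haliax, Litharia, and Platyensis only — synapomorphy for {Euryoma, Haliax, Litharia, Platyensis}.
Only Euryoma, Haliax, Litharia, Platyensis, and Zyginus show the derived state 'no' for IV, supporting them as a clade.
Most parsimonious ingroup topology: ((((Litharia,(Euryoma,Haliax)),Platyensis),Zyginus),Telura).
Euryoma and Haliax share a more recent common ancestor with each other than either does with Zyginus, so Zyginus is the least closely related of the three.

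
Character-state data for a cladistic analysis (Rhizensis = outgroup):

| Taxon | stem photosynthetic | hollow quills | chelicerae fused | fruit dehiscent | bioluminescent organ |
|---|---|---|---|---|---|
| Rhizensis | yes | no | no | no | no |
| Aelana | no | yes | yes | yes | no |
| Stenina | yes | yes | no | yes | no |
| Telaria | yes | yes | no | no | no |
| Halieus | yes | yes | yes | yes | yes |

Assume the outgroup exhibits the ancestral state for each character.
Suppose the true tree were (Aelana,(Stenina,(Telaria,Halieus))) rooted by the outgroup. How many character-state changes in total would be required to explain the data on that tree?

Map each character onto (Aelana,(Stenina,(Telaria,Halieus))) (rooted by Rhizensis) and count the minimum state changes it requires (Fitch parsimony):
stem photosynthetic: 1; hollow quills: 1; chelicerae fused: 2; fruit dehiscent: 2; bioluminescent organ: 1.
Total tree length = 7.

7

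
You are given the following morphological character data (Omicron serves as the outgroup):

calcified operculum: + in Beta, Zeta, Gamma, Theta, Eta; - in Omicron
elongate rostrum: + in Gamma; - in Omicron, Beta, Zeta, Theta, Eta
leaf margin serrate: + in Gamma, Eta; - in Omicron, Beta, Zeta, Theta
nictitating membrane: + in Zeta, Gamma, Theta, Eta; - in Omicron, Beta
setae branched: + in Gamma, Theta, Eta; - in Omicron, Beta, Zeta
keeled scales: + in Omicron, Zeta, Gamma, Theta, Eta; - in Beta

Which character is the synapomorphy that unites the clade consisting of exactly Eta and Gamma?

leaf margin serrate

Character polarity is set by the outgroup: the derived state is whichever differs from the outgroup's state, so for keeled scales the derived state is '-', and for the remaining characters it is '+'.
All ingroup taxa share the derived state '+' for calcified operculum; it defines the ingroup but does not resolve relationships within it.
elongate rostrum (derived state '+') is unique to Gamma (autapomorphy; uninformative for grouping).
leaf margin serrate: derived state '+' in Eta and Gamma only — synapomorphy for {Eta, Gamma}.
nictitating membrane (derived state '+') is shared by Eta, Gamma, Theta, and Zeta — a synapomorphy uniting that clade.
Only Eta, Gamma, and Theta show the derived state '+' for setae branched, supporting them as a clade.
keeled scales (derived state '-') is unique to Beta (autapomorphy; uninformative for grouping).
Most parsimonious ingroup topology: (Beta,(Zeta,((Gamma,Eta),Theta))).
The clade {Eta, Gamma} is supported by leaf margin serrate: its derived state '+' occurs in exactly those taxa and in no other taxon (including the outgroup).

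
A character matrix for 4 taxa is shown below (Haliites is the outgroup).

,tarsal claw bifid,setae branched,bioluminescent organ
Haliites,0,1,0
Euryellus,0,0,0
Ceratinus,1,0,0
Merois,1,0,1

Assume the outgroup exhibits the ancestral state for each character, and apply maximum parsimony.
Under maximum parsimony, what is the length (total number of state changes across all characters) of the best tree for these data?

3

Character polarity is set by the outgroup: the derived state is whichever differs from the outgroup's state, so for setae branched the derived state is '0', and for the remaining characters it is '1'.
tarsal claw bifid (derived state '1') is shared by Ceratinus and Merois — a synapomorphy uniting that clade.
setae branched (derived state '0') is shared by all ingroup taxa — unites the whole ingroup.
bioluminescent organ: derived state '1' in Merois only — an autapomorphy, so it tells us nothing about relationships among taxa.
Most parsimonious ingroup topology: (Euryellus,(Ceratinus,Merois)).
Changes per character on this tree: tarsal claw bifid: 1; setae branched: 1; bioluminescent organ: 1.
Total = 3.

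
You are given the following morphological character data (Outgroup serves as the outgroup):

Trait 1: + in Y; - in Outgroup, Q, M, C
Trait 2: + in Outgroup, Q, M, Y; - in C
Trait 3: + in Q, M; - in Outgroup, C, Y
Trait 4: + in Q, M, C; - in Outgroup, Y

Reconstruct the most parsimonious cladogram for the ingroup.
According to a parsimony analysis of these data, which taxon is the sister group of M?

Q

Character polarity is set by the outgroup: the derived state is whichever differs from the outgroup's state, so for Trait 2 the derived state is '-', and for the remaining characters it is '+'.
Trait 1 (derived state '+') is unique to Y (autapomorphy; uninformative for grouping).
Trait 2: derived state '-' in C only — an autapomorphy, so it tells us nothing about relationships among taxa.
Trait 3: derived state '+' in M and Q only — synapomorphy for {M, Q}.
Only C, M, and Q show the derived state '+' for Trait 4, supporting them as a clade.
Most parsimonious ingroup topology: (((Q,M),C),Y).
M and Q form a cherry on this tree, so they are sister taxa.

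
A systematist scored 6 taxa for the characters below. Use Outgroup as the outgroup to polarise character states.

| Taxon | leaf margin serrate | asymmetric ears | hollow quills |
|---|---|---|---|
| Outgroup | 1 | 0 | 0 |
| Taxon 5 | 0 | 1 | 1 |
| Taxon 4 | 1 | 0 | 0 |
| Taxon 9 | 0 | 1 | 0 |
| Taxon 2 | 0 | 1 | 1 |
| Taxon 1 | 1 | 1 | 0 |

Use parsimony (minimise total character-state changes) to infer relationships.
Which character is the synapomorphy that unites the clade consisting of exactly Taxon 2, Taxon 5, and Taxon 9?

leaf margin serrate

Character polarity is set by the outgroup: the derived state is whichever differs from the outgroup's state, so for leaf margin serrate the derived state is '0', and for the remaining characters it is '1'.
leaf margin serrate (derived state '0') is shared by Taxon 2, Taxon 5, and Taxon 9 — a synapomorphy uniting that clade.
Only Taxon 1, Taxon 2, Taxon 5, and Taxon 9 show the derived state '1' for asymmetric ears, supporting them as a clade.
Only Taxon 2 and Taxon 5 show the derived state '1' for hollow quills, supporting them as a clade.
Most parsimonious ingroup topology: ((((Taxon 5,Taxon 2),Taxon 9),Taxon 1),Taxon 4).
The clade {Taxon 2, Taxon 5, Taxon 9} is supported by leaf margin serrate: its derived state '0' occurs in exactly those taxa and in no other taxon (including the outgroup).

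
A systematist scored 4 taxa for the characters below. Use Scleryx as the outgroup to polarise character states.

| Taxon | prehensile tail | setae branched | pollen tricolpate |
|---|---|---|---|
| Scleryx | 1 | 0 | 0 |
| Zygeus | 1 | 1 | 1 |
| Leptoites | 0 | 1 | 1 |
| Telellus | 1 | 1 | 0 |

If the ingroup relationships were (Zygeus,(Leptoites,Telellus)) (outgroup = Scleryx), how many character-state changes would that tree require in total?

4

Map each character onto (Zygeus,(Leptoites,Telellus)) (rooted by Scleryx) and count the minimum state changes it requires (Fitch parsimony):
prehensile tail: 1; setae branched: 1; pollen tricolpate: 2.
Total tree length = 4.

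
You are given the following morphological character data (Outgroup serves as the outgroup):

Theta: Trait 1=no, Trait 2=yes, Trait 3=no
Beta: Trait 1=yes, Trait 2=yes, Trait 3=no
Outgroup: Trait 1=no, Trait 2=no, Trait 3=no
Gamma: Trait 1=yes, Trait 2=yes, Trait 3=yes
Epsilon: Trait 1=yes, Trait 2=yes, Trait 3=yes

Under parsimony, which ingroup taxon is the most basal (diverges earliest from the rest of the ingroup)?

Theta

The outgroup has state 'no' for every character, so 'yes' is the derived state throughout.
Trait 1 (derived state 'yes') is shared by Beta, Epsilon, and Gamma — a synapomorphy uniting that clade.
All ingroup taxa share the derived state 'yes' for Trait 2; it defines the ingroup but does not resolve relationships within it.
Trait 3 (derived state 'yes') is shared by Epsilon and Gamma — a synapomorphy uniting that clade.
Most parsimonious ingroup topology: (((Gamma,Epsilon),Beta),Theta).
Theta is sister to the clade containing all other ingroup taxa, so it is the earliest-diverging (most basal) ingroup lineage.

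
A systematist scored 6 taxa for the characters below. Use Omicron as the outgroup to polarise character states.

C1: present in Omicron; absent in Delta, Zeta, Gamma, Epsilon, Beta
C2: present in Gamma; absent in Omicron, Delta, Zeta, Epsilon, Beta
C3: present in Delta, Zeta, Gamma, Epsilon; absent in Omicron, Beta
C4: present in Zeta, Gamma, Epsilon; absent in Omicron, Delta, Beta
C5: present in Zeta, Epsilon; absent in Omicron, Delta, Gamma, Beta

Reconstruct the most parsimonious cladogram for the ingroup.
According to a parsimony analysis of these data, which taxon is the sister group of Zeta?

Epsilon

Character polarity is set by the outgroup: the derived state is whichever differs from the outgroup's state, so for C1 the derived state is 'absent', and for the remaining characters it is 'present'.
C1 (derived state 'absent') is shared by all ingroup taxa — unites the whole ingroup.
C2: derived state 'present' in Gamma only — an autapomorphy, so it tells us nothing about relationships among taxa.
C3 (derived state 'present') is shared by Delta, Epsilon, Gamma, and Zeta — a synapomorphy uniting that clade.
C4 (derived state 'present') is shared by Epsilon, Gamma, and Zeta — a synapomorphy uniting that clade.
C5 (derived state 'present') is shared by Epsilon and Zeta — a synapomorphy uniting that clade.
Most parsimonious ingroup topology: ((Delta,((Zeta,Epsilon),Gamma)),Beta).
Zeta and Epsilon form a cherry on this tree, so they are sister taxa.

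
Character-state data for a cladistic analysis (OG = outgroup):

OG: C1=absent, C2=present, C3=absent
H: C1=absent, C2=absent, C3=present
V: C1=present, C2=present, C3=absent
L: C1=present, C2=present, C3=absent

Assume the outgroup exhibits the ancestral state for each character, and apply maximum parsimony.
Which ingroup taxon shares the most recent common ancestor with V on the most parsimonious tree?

Character polarity is set by the outgroup: the derived state is whichever differs from the outgroup's state, so for C2 the derived state is 'absent', and for the remaining characters it is 'present'.
C1 (derived state 'present') is shared by L and V — a synapomorphy uniting that clade.
C2 (derived state 'absent') is unique to H (autapomorphy; uninformative for grouping).
C3: derived state 'present' in H only — an autapomorphy, so it tells us nothing about relationships among taxa.
Most parsimonious ingroup topology: (H,(V,L)).
V and L form a cherry on this tree, so they are sister taxa.

L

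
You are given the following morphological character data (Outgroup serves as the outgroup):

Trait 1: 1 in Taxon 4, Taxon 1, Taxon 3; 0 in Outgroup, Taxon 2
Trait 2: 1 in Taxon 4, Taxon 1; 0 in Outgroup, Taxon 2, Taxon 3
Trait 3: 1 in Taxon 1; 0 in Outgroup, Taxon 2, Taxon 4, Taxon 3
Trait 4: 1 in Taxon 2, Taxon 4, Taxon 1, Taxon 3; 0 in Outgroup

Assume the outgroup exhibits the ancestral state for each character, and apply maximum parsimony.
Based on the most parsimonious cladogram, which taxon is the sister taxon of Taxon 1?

Taxon 4

The outgroup has state '0' for every character, so '1' is the derived state throughout.
Trait 1: derived state '1' in Taxon 1, Taxon 3, and Taxon 4 only — synapomorphy for {Taxon 1, Taxon 3, Taxon 4}.
Only Taxon 1 and Taxon 4 show the derived state '1' for Trait 2, supporting them as a clade.
Trait 3 (derived state '1') is unique to Taxon 1 (autapomorphy; uninformative for grouping).
Trait 4 (derived state '1') is shared by all ingroup taxa — unites the whole ingroup.
Most parsimonious ingroup topology: (Taxon 2,((Taxon 4,Taxon 1),Taxon 3)).
Taxon 1 and Taxon 4 form a cherry on this tree, so they are sister taxa.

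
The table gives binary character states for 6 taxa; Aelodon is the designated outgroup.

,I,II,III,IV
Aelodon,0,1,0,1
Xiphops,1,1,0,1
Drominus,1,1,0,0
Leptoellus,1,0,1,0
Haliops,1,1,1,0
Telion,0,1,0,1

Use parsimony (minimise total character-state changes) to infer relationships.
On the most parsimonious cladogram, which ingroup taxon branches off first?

Character polarity is set by the outgroup: the derived state is whichever differs from the outgroup's state, so for II, IV the derived state is '0', and for the remaining characters it is '1'.
Only Drominus, Haliops, Leptoellus, and Xiphops show the derived state '1' for I, supporting them as a clade.
II (derived state '0') is unique to Leptoellus (autapomorphy; uninformative for grouping).
III: derived state '1' in Haliops and Leptoellus only — synapomorphy for {Haliops, Leptoellus}.
IV: derived state '0' in Drominus, Haliops, and Leptoellus only — synapomorphy for {Drominus, Haliops, Leptoellus}.
Most parsimonious ingroup topology: ((((Leptoellus,Haliops),Drominus),Xiphops),Telion).
Telion is sister to the clade containing all other ingroup taxa, so it is the earliest-diverging (most basal) ingroup lineage.

Telion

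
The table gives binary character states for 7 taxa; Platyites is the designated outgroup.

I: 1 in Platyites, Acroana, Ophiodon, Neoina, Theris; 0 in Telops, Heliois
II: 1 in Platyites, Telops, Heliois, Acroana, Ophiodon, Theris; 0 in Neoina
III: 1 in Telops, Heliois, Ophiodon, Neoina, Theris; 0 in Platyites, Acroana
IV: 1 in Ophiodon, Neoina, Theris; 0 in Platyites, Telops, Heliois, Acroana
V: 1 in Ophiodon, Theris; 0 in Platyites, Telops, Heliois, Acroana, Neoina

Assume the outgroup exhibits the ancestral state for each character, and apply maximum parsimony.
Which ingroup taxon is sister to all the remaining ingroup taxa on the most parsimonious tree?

Character polarity is set by the outgroup: the derived state is whichever differs from the outgroup's state, so for I, II the derived state is '0', and for the remaining characters it is '1'.
I (derived state '0') is shared by Heliois and Telops — a synapomorphy uniting that clade.
II (derived state '0') is unique to Neoina (autapomorphy; uninformative for grouping).
Only Heliois, Neoina, Ophiodon, Telops, and Theris show the derived state '1' for III, supporting them as a clade.
Only Neoina, Ophiodon, and Theris show the derived state '1' for IV, supporting them as a clade.
Only Ophiodon and Theris show the derived state '1' for V, supporting them as a clade.
Most parsimonious ingroup topology: (((Telops,Heliois),((Ophiodon,Theris),Neoina)),Acroana).
Acroana is sister to the clade containing all other ingroup taxa, so it is the earliest-diverging (most basal) ingroup lineage.

Acroana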